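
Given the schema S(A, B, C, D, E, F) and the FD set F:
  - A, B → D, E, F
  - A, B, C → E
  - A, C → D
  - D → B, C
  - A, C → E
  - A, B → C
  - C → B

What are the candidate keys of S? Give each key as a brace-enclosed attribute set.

{A, B}, {A, C}, {A, D}

No FD produces {A}, so it must be in every candidate key.
Closure of {A, B} is {A, B, C, D, E, F}, the whole schema; {A, B} is a candidate key.
Closure of {A, C} is {A, B, C, D, E, F}, the whole schema; {A, C} is a candidate key.
Closure of {A, D} is {A, B, C, D, E, F}, the whole schema; {A, D} is a candidate key.
No proper subset of any of these is a key, and no other minimal superkey exists.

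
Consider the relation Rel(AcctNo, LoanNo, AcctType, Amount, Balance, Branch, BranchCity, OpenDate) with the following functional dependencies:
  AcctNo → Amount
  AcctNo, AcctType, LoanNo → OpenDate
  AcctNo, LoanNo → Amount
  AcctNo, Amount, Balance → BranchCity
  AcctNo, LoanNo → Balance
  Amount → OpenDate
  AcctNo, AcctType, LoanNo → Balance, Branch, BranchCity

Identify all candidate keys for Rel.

No FD produces {AcctNo, AcctType, LoanNo}, so they must be in every candidate key.
{AcctNo, AcctType, LoanNo} is a candidate key since {AcctNo, AcctType, LoanNo}⁺ = {AcctNo, AcctType, Amount, Balance, Branch, BranchCity, LoanNo, OpenDate} covers every attribute.
No other minimal set has full closure, so this is the only candidate key.

{AcctNo, AcctType, LoanNo}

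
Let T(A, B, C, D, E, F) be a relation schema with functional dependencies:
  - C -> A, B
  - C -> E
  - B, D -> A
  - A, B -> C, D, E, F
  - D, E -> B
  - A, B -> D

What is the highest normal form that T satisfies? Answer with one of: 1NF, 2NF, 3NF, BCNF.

Candidate keys: {A, B}, {B, D}, {C}, {D, E}. Prime attributes: {A, B, C, D, E}.
Every FD has a superkey on the left, so the relation is in BCNF.

BCNF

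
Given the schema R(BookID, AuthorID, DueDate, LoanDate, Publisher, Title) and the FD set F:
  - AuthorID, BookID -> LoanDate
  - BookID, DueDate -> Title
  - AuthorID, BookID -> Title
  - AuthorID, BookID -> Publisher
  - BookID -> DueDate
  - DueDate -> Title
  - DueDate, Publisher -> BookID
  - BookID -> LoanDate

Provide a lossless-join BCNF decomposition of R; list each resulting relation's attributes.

Candidate keys of the original relation: {AuthorID, BookID}, {AuthorID, DueDate, Publisher}.
Within {AuthorID, BookID, DueDate, LoanDate, Publisher, Title}: {BookID, DueDate}⁺ ∩ {AuthorID, BookID, DueDate, LoanDate, Publisher, Title} = {BookID, DueDate, LoanDate, Title}, not the whole set, so BookID, DueDate -> LoanDate, Title violates BCNF; decompose into {BookID, DueDate, LoanDate, Title} and {AuthorID, BookID, DueDate, Publisher}.
Within {BookID, DueDate, LoanDate, Title}: {DueDate}⁺ ∩ {BookID, DueDate, LoanDate, Title} = {DueDate, Title}, not the whole set, so DueDate -> Title violates BCNF; decompose into {DueDate, Title} and {BookID, DueDate, LoanDate}.
{DueDate, Title}: every determinant is a superkey — BCNF.
{BookID, DueDate, LoanDate}: every determinant is a superkey — BCNF.
Within {AuthorID, BookID, DueDate, Publisher}: {BookID}⁺ ∩ {AuthorID, BookID, DueDate, Publisher} = {BookID, DueDate}, not the whole set, so BookID -> DueDate violates BCNF; decompose into {BookID, DueDate} and {AuthorID, BookID, Publisher}.
{BookID, DueDate}: every determinant is a superkey — BCNF.
{AuthorID, BookID, Publisher}: every determinant is a superkey — BCNF.

{AuthorID, BookID, Publisher}; {BookID, DueDate, LoanDate}; {DueDate, Title}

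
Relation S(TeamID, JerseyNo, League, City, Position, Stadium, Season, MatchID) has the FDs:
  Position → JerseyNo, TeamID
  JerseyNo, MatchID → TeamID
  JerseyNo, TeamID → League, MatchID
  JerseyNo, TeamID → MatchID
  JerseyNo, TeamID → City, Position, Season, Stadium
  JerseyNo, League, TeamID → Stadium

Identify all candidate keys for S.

{Position}⁺ = {City, JerseyNo, League, MatchID, Position, Season, Stadium, TeamID} — all of the relation — so {Position} is a candidate key.
{JerseyNo, MatchID}⁺ = {City, JerseyNo, League, MatchID, Position, Season, Stadium, TeamID} — all of the relation — so {JerseyNo, MatchID} is a candidate key.
{JerseyNo, TeamID}⁺ = {City, JerseyNo, League, MatchID, Position, Season, Stadium, TeamID} — all of the relation — so {JerseyNo, TeamID} is a candidate key.
No proper subset of any of these is a key, and no other minimal superkey exists.

{JerseyNo, MatchID}, {JerseyNo, TeamID}, {Position}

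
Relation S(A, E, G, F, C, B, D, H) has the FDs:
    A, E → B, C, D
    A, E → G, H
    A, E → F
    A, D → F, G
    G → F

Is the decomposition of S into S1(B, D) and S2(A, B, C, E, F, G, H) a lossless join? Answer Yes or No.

S1 ∩ S2 = {B}; its closure under F is {B}.
The closure covers neither S1 nor S2 entirely; the join is not lossless.

No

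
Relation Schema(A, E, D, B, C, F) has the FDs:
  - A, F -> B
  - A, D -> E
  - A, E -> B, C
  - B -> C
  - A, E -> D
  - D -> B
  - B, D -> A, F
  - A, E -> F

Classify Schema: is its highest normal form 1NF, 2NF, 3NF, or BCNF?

Candidate keys: {A, E}, {D}. Prime attributes: {A, D, E}.
A, F -> B: {A, F}⁺ = {A, B, C, F}, which is not all of the attributes, so the left side is not a superkey — BCNF is violated.
A, F -> B has non-prime {B} on the right and a non-superkey on the left, so 3NF fails.
Checking every proper subset of each key, none determines a non-prime attribute — 2NF is satisfied.

2NF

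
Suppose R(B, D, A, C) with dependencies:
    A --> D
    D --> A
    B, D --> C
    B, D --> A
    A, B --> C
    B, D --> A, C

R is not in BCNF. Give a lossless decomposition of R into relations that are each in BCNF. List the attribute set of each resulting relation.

Candidate keys of the original relation: {A, B}, {B, D}.
{A, B, C, D}: {A} determines {A, D} here but is not a superkey — split on A --> D, giving {A, D} and {A, B, C}.
{A, D} has no BCNF violation.
{A, B, C} has no BCNF violation.

{A, B, C}; {A, D}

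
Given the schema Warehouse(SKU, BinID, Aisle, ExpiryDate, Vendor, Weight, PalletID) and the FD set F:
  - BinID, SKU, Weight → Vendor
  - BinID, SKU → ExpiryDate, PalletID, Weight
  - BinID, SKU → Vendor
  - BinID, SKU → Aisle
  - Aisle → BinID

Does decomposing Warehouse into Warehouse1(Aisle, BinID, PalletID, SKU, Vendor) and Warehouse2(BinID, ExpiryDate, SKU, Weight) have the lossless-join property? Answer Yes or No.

Warehouse1 ∩ Warehouse2 = {BinID, SKU}; its closure under F is {Aisle, BinID, ExpiryDate, PalletID, SKU, Vendor, Weight}.
Warehouse1 is contained in that closure, so Warehouse1 ∩ Warehouse2 → Warehouse1 holds and the join is lossless.

Yes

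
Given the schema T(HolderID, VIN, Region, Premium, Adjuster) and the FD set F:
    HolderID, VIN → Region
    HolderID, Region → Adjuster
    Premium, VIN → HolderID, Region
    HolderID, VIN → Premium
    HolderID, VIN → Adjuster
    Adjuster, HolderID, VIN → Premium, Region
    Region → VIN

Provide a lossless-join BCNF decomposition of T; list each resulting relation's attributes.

Candidate keys of the original relation: {HolderID, Region}, {HolderID, VIN}, {Premium, Region}, {Premium, VIN}.
Within {Adjuster, HolderID, Premium, Region, VIN}: {Region}⁺ ∩ {Adjuster, HolderID, Premium, Region, VIN} = {Region, VIN}, not the whole set, so Region → VIN violates BCNF; decompose into {Region, VIN} and {Adjuster, HolderID, Premium, Region}.
{Region, VIN} has no BCNF violation.
{Adjuster, HolderID, Premium, Region} has no BCNF violation.

{Adjuster, HolderID, Premium, Region}; {Region, VIN}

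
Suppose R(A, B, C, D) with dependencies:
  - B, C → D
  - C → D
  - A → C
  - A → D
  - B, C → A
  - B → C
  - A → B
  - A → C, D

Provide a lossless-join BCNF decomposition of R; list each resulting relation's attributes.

{A, B, C}; {C, D}

Candidate keys of the original relation: {A}, {B}.
{A, B, C, D}: {C} determines {C, D} here but is not a superkey — split on C → D, giving {C, D} and {A, B, C}.
{C, D} is in BCNF.
{A, B, C} is in BCNF.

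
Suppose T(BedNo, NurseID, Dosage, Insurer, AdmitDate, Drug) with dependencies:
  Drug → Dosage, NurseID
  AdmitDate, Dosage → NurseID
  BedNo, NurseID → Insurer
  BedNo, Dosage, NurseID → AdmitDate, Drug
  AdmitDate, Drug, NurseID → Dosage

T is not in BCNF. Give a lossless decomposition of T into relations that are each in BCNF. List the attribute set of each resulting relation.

Candidate keys of the original relation: {AdmitDate, BedNo, Dosage}, {BedNo, Dosage, NurseID}, {BedNo, Drug}.
In {AdmitDate, BedNo, Dosage, Drug, Insurer, NurseID}, {Drug} is not a superkey ({Drug}⁺ restricted to this set is {Dosage, Drug, NurseID}), so split on Drug → Dosage, NurseID into {Dosage, Drug, NurseID} and {AdmitDate, BedNo, Drug, Insurer}.
{Dosage, Drug, NurseID} is in BCNF.
{AdmitDate, BedNo, Drug, Insurer} is in BCNF.

{AdmitDate, BedNo, Drug, Insurer}; {Dosage, Drug, NurseID}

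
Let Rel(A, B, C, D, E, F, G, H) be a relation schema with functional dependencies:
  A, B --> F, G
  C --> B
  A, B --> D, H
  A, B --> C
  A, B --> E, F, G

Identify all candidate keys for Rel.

{A, B}, {A, C}

No FD produces {A}, so it must be in every candidate key.
{A, B}⁺ = {A, B, C, D, E, F, G, H} — all of the relation — so {A, B} is a candidate key.
{A, C}⁺ = {A, B, C, D, E, F, G, H} — all of the relation — so {A, C} is a candidate key.
These are minimal and exhaustive — every other superkey contains one of them.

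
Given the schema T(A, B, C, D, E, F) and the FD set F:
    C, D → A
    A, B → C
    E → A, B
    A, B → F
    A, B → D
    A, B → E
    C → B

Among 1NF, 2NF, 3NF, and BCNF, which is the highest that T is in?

Candidate keys: {A, B}, {A, C}, {C, D}, {E}. Prime attributes: {A, B, C, D, E}.
C → B: {C}⁺ = {B, C}, which is not all of the attributes, so the left side is not a superkey — BCNF is violated.
Since {B} ⊆ prime attributes and every other non-superkey FD also has a prime right side, the schema is in 3NF.

3NF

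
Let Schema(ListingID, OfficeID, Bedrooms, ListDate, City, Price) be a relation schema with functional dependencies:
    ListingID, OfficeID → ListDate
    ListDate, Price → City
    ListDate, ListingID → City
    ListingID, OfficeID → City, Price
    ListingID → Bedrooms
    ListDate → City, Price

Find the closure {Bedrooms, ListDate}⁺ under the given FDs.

{Bedrooms, City, ListDate, Price}

Start with {Bedrooms, ListDate}.
ListDate → City, Price applies; add {City, Price} → now {Bedrooms, City, ListDate, Price}.
No further FD applies.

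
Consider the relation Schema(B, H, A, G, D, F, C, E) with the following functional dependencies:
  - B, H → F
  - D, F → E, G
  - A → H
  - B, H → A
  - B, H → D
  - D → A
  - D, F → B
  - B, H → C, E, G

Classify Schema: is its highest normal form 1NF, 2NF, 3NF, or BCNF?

Candidate keys: {A, B}, {B, D}, {B, H}, {D, F}. Prime attributes: {A, B, D, F, H}.
For A → H we have {A}⁺ = {A, H}; {A} is not a superkey, so BCNF fails.
Since {H} ⊆ prime attributes and every other non-superkey FD also has a prime right side, the schema is in 3NF.

3NF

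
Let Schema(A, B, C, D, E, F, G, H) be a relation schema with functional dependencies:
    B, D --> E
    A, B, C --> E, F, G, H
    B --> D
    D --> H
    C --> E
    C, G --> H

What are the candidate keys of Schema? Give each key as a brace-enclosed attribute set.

{A, B, C}

No FD produces {A, B, C}, so they must be in every candidate key.
{A, B, C}⁺ = {A, B, C, D, E, F, G, H} — all of the relation — so {A, B, C} is a candidate key.
No smaller or unrelated set reaches every attribute, so there are no other keys.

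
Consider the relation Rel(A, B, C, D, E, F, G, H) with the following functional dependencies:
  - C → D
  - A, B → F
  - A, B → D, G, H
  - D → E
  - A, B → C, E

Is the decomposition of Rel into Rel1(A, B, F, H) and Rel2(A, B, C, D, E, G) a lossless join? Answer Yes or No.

Yes

Common attributes: {A, B}; their closure is {A, B, C, D, E, F, G, H}.
Rel1 is contained in that closure, so Rel1 ∩ Rel2 → Rel1 holds and the join is lossless.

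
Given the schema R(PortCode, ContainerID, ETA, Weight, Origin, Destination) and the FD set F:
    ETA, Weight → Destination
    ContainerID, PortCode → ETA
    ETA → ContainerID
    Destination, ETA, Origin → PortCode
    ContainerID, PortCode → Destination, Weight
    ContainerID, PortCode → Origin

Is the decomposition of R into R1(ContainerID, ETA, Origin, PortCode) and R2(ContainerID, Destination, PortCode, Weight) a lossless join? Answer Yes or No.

Yes

Common attributes: {ContainerID, PortCode}; their closure is {ContainerID, Destination, ETA, Origin, PortCode, Weight}.
Since R1 ⊆ {ContainerID, Destination, ETA, Origin, PortCode, Weight}, the intersection is a superkey of R1; the decomposition is lossless.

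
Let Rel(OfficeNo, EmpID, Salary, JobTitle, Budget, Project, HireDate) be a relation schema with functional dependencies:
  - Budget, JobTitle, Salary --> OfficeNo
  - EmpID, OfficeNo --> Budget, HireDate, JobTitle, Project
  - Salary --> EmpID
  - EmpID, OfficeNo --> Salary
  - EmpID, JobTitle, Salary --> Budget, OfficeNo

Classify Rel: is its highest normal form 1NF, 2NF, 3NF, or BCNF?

3NF

Candidate keys: {EmpID, OfficeNo}, {JobTitle, Salary}, {OfficeNo, Salary}. Prime attributes: {EmpID, JobTitle, OfficeNo, Salary}.
Salary --> EmpID: {Salary}⁺ = {EmpID, Salary}, which is not all of the attributes, so the left side is not a superkey — BCNF is violated.
Its right-hand attributes {EmpID} are all prime, as are those of every other non-superkey FD — the relation is in 3NF.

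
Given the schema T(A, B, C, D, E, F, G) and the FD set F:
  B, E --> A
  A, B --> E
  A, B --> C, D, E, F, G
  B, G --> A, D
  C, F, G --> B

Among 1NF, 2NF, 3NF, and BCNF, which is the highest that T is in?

Candidate keys: {A, B}, {B, E}, {B, G}, {C, F, G}. Prime attributes: {A, B, C, E, F, G}.
The left-hand side of every FD is a superkey, so BCNF is satisfied.

BCNF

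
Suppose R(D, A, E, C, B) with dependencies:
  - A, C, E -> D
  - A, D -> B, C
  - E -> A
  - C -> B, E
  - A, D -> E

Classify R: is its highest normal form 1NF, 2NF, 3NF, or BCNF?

Candidate keys: {A, D}, {C}, {D, E}. Prime attributes: {A, C, D, E}.
E -> A: {E}⁺ = {A, E}, which is not all of the attributes, so the left side is not a superkey — BCNF is violated.
Its right-hand attributes {A} are all prime, as are those of every other non-superkey FD — the relation is in 3NF.

3NF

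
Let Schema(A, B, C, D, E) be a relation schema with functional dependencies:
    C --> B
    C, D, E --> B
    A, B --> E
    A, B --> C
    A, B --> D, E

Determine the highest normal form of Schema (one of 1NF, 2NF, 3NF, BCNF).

3NF

Candidate keys: {A, B}, {A, C}. Prime attributes: {A, B, C}.
C --> B: {C}⁺ = {B, C}, which is not all of the attributes, so the left side is not a superkey — BCNF is violated.
But every attribute on its right side ({B}) is prime, and the same holds for every other non-superkey FD, so 3NF still holds.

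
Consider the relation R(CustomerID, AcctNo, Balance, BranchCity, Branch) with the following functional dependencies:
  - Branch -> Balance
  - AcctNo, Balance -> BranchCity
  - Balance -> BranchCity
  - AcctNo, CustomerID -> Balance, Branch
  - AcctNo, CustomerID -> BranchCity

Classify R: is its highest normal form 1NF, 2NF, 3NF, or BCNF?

2NF

Candidate key: {AcctNo, CustomerID}. Prime attributes: {AcctNo, CustomerID}.
Branch -> Balance: {Branch}⁺ = {Balance, Branch, BranchCity}, which is not all of the attributes, so the left side is not a superkey — BCNF is violated.
Branch -> Balance has non-prime {Balance} on the right and a non-superkey on the left, so 3NF fails.
Checking every proper subset of each key, none determines a non-prime attribute — 2NF is satisfied.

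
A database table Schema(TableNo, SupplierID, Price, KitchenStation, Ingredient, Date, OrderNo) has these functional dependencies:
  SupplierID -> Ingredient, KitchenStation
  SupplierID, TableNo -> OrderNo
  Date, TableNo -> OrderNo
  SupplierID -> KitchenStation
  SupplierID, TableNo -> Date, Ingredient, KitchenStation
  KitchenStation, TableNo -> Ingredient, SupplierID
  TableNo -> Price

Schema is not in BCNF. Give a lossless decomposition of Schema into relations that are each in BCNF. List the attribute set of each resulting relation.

Candidate keys of the original relation: {KitchenStation, TableNo}, {SupplierID, TableNo}.
{Date, Ingredient, KitchenStation, OrderNo, Price, SupplierID, TableNo}: {SupplierID} determines {Ingredient, KitchenStation, SupplierID} here but is not a superkey — split on SupplierID -> Ingredient, KitchenStation, giving {Ingredient, KitchenStation, SupplierID} and {Date, OrderNo, Price, SupplierID, TableNo}.
{Ingredient, KitchenStation, SupplierID}: every determinant is a superkey — BCNF.
{Date, OrderNo, Price, SupplierID, TableNo}: {Date, TableNo} determines {Date, OrderNo, Price, TableNo} here but is not a superkey — split on Date, TableNo -> OrderNo, Price, giving {Date, OrderNo, Price, TableNo} and {Date, SupplierID, TableNo}.
{Date, OrderNo, Price, TableNo}: {TableNo} determines {Price, TableNo} here but is not a superkey — split on TableNo -> Price, giving {Price, TableNo} and {Date, OrderNo, TableNo}.
{Price, TableNo}: every determinant is a superkey — BCNF.
{Date, OrderNo, TableNo}: every determinant is a superkey — BCNF.
{Date, SupplierID, TableNo}: every determinant is a superkey — BCNF.

{Date, OrderNo, TableNo}; {Date, SupplierID, TableNo}; {Ingredient, KitchenStation, SupplierID}; {Price, TableNo}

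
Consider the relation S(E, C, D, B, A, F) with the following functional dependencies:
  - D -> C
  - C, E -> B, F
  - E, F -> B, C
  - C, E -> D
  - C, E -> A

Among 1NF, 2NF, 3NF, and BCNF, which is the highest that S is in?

Candidate keys: {C, E}, {D, E}, {E, F}. Prime attributes: {C, D, E, F}.
D -> C breaks BCNF: {D}⁺ = {C, D}, so {D} is not a superkey.
Since {C} ⊆ prime attributes and every other non-superkey FD also has a prime right side, the schema is in 3NF.

3NF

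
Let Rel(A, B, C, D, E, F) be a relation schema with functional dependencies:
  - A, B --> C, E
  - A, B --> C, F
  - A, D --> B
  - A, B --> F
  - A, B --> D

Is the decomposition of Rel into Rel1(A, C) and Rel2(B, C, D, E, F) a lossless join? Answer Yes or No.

Common attributes: {C}; their closure is {C}.
Rel1 ⊄ {C} and Rel2 ⊄ {C}, so the split is lossy.

No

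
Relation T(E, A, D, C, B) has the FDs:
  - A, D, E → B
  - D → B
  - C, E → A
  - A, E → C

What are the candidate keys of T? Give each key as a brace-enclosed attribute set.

{A, D, E}, {C, D, E}

{D, E} never appear on the right of any FD, so every key must include all of them.
{A, D, E}⁺ = {A, B, C, D, E} — all of the relation — so {A, D, E} is a candidate key.
{C, D, E}⁺ = {A, B, C, D, E} — all of the relation — so {C, D, E} is a candidate key.
These are minimal and exhaustive — every other superkey contains one of them.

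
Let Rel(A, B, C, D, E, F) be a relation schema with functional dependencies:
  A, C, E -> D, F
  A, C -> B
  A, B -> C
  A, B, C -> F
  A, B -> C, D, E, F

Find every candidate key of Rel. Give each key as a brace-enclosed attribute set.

Attributes never on any right-hand side: {A} — every candidate key must contain it.
{A, B} is a candidate key since {A, B}⁺ = {A, B, C, D, E, F} covers every attribute.
{A, C} is a candidate key since {A, C}⁺ = {A, B, C, D, E, F} covers every attribute.
No proper subset of any of these is a key, and no other minimal superkey exists.

{A, B}, {A, C}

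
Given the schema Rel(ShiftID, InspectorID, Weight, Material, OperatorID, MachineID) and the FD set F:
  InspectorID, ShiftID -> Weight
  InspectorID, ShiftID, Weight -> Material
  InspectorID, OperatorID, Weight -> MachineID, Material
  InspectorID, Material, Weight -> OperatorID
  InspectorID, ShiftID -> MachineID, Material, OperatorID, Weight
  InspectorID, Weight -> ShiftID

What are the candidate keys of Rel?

{InspectorID, ShiftID}, {InspectorID, Weight}

Attributes never on any right-hand side: {InspectorID} — every candidate key must contain it.
{InspectorID, ShiftID} is a candidate key since {InspectorID, ShiftID}⁺ = {InspectorID, MachineID, Material, OperatorID, ShiftID, Weight} covers every attribute.
{InspectorID, Weight} is a candidate key since {InspectorID, Weight}⁺ = {InspectorID, MachineID, Material, OperatorID, ShiftID, Weight} covers every attribute.
No proper subset of any of these is a key, and no other minimal superkey exists.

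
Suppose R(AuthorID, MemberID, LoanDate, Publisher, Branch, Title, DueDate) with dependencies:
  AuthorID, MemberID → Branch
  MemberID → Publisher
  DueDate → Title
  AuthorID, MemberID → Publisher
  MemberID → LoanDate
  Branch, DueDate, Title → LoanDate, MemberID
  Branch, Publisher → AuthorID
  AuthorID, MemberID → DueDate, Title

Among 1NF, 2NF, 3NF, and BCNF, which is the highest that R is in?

1NF

Candidate keys: {AuthorID, MemberID}, {Branch, DueDate}, {Branch, MemberID}. Prime attributes: {AuthorID, Branch, DueDate, MemberID}.
For MemberID → Publisher we have {MemberID}⁺ = {LoanDate, MemberID, Publisher}; {MemberID} is not a superkey, so BCNF fails.
MemberID → Publisher determines the non-prime attribute {Publisher} from a non-superkey — 3NF is violated.
Since {MemberID} ⊂ {AuthorID, MemberID} and {MemberID}⁺ ⊇ {LoanDate, Publisher} with {LoanDate, Publisher} non-prime, there is a partial dependency; 2NF fails.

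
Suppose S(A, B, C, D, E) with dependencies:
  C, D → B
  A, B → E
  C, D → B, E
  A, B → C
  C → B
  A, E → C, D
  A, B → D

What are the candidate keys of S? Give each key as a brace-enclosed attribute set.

{A, B}, {A, C}, {A, E}

{A} never appears on the right of any FD, so every key must include it.
{A, B}⁺ = {A, B, C, D, E} — all of the relation — so {A, B} is a candidate key.
{A, C}⁺ = {A, B, C, D, E} — all of the relation — so {A, C} is a candidate key.
{A, E}⁺ = {A, B, C, D, E} — all of the relation — so {A, E} is a candidate key.
These are minimal and exhaustive — every other superkey contains one of them.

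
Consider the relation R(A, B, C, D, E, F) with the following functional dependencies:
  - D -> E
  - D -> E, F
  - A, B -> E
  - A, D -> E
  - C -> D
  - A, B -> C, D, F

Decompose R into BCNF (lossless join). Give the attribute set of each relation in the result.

Candidate key of the original relation: {A, B}.
Within {A, B, C, D, E, F}: {D}⁺ ∩ {A, B, C, D, E, F} = {D, E, F}, not the whole set, so D -> E, F violates BCNF; decompose into {D, E, F} and {A, B, C, D}.
{D, E, F} is in BCNF.
Within {A, B, C, D}: {C}⁺ ∩ {A, B, C, D} = {C, D}, not the whole set, so C -> D violates BCNF; decompose into {C, D} and {A, B, C}.
{C, D} is in BCNF.
{A, B, C} is in BCNF.

{A, B, C}; {C, D}; {D, E, F}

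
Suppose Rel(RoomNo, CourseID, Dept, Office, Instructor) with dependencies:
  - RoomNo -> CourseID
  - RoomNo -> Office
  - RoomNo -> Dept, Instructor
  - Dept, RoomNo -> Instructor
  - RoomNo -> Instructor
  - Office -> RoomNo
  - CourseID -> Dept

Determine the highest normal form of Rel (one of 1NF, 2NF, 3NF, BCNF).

2NF

Candidate keys: {Office}, {RoomNo}. Prime attributes: {Office, RoomNo}.
CourseID -> Dept: {CourseID}⁺ = {CourseID, Dept}, which is not all of the attributes, so the left side is not a superkey — BCNF is violated.
CourseID -> Dept determines the non-prime attribute {Dept} from a non-superkey — 3NF is violated.
All keys have size 1, which rules out partial dependencies — 2NF is satisfied.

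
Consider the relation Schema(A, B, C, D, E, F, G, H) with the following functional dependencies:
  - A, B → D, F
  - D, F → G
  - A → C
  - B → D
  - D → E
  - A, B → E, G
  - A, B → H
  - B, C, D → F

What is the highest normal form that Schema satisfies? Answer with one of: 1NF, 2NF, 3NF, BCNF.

Candidate key: {A, B}. Prime attributes: {A, B}.
D, F → G breaks BCNF: {D, F}⁺ = {D, E, F, G}, so {D, F} is not a superkey.
D, F → G determines the non-prime attribute {G} from a non-superkey — 3NF is violated.
The proper key subset {A} of {A, B} determines non-prime {C}, so the relation is not even in 2NF.

1NF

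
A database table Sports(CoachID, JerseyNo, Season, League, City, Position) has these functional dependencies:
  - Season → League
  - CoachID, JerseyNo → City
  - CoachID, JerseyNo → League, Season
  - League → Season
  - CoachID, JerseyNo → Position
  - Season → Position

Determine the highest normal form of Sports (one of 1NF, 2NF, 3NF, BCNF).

Candidate key: {CoachID, JerseyNo}. Prime attributes: {CoachID, JerseyNo}.
Season → League: {Season}⁺ = {League, Position, Season}, which is not all of the attributes, so the left side is not a superkey — BCNF is violated.
Because {League} is non-prime and the left side of Season → League is not a superkey, the relation is not in 3NF.
No non-prime attribute depends on a proper subset of any candidate key, so 2NF holds.

2NF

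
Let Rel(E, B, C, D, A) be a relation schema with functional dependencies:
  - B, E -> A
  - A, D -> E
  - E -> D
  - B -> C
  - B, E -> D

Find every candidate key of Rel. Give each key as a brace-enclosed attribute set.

Attributes never on any right-hand side: {B} — every candidate key must contain it.
{B, E}⁺ = {A, B, C, D, E}, which is every attribute, so {B, E} is a candidate key.
{A, B, D}⁺ = {A, B, C, D, E}, which is every attribute, so {A, B, D} is a candidate key.
Any other superkey properly contains one of these, so there are no further candidate keys.

{A, B, D}, {B, E}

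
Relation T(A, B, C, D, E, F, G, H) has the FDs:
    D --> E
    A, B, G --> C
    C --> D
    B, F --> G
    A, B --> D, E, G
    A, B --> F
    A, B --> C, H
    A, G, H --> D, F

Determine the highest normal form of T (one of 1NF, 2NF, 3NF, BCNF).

Candidate key: {A, B}. Prime attributes: {A, B}.
D --> E: {D}⁺ = {D, E}, which is not all of the attributes, so the left side is not a superkey — BCNF is violated.
D --> E determines the non-prime attribute {E} from a non-superkey — 3NF is violated.
Checking every proper subset of each key, none determines a non-prime attribute — 2NF is satisfied.

2NF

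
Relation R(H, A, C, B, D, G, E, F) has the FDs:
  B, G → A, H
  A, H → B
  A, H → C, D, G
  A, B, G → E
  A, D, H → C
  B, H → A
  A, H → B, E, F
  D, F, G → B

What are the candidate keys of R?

{A, H}⁺ = {A, B, C, D, E, F, G, H} — all of the relation — so {A, H} is a candidate key.
{B, G}⁺ = {A, B, C, D, E, F, G, H} — all of the relation — so {B, G} is a candidate key.
{B, H}⁺ = {A, B, C, D, E, F, G, H} — all of the relation — so {B, H} is a candidate key.
{D, F, G}⁺ = {A, B, C, D, E, F, G, H} — all of the relation — so {D, F, G} is a candidate key.
No proper subset of any of these is a key, and no other minimal superkey exists.

{A, H}, {B, G}, {B, H}, {D, F, G}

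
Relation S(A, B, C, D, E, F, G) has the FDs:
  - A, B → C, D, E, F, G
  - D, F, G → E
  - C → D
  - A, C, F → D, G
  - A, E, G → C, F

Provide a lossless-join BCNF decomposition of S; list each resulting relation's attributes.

Candidate key of the original relation: {A, B}.
Within {A, B, C, D, E, F, G}: {D, F, G}⁺ ∩ {A, B, C, D, E, F, G} = {D, E, F, G}, not the whole set, so D, F, G → E violates BCNF; decompose into {D, E, F, G} and {A, B, C, D, F, G}.
{D, E, F, G} is in BCNF.
Within {A, B, C, D, F, G}: {C}⁺ ∩ {A, B, C, D, F, G} = {C, D}, not the whole set, so C → D violates BCNF; decompose into {C, D} and {A, B, C, F, G}.
{C, D} is in BCNF.
Within {A, B, C, F, G}: {A, C, F}⁺ ∩ {A, B, C, F, G} = {A, C, F, G}, not the whole set, so A, C, F → G violates BCNF; decompose into {A, C, F, G} and {A, B, C, F}.
{A, C, F, G} is in BCNF.
{A, B, C, F} is in BCNF.

{A, B, C, F}; {A, C, F, G}; {C, D}; {D, E, F, G}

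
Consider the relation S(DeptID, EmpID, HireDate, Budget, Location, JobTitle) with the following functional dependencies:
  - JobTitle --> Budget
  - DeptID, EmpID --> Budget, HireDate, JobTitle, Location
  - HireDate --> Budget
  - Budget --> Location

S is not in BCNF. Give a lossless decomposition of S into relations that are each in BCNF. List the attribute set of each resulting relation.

Candidate key of the original relation: {DeptID, EmpID}.
Within {Budget, DeptID, EmpID, HireDate, JobTitle, Location}: {JobTitle}⁺ ∩ {Budget, DeptID, EmpID, HireDate, JobTitle, Location} = {Budget, JobTitle, Location}, not the whole set, so JobTitle --> Budget, Location violates BCNF; decompose into {Budget, JobTitle, Location} and {DeptID, EmpID, HireDate, JobTitle}.
Within {Budget, JobTitle, Location}: {Budget}⁺ ∩ {Budget, JobTitle, Location} = {Budget, Location}, not the whole set, so Budget --> Location violates BCNF; decompose into {Budget, Location} and {Budget, JobTitle}.
{Budget, Location}: every determinant is a superkey — BCNF.
{Budget, JobTitle}: every determinant is a superkey — BCNF.
{DeptID, EmpID, HireDate, JobTitle}: every determinant is a superkey — BCNF.

{Budget, JobTitle}; {Budget, Location}; {DeptID, EmpID, HireDate, JobTitle}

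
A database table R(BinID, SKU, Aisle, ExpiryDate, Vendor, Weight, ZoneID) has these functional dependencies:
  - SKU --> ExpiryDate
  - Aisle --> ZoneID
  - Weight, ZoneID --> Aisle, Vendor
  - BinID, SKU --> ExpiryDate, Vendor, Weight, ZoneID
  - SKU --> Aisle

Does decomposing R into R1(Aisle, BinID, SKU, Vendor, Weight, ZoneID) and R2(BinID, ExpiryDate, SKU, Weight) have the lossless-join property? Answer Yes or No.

R1 ∩ R2 = {BinID, SKU, Weight}; its closure under F is {Aisle, BinID, ExpiryDate, SKU, Vendor, Weight, ZoneID}.
This includes all of R1, so the common attributes are a superkey of R1 — the join is lossless.

Yes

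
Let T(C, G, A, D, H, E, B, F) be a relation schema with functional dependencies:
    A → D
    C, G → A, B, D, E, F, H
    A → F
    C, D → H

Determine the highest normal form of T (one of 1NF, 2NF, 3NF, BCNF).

2NF

Candidate key: {C, G}. Prime attributes: {C, G}.
A → D: {A}⁺ = {A, D, F}, which is not all of the attributes, so the left side is not a superkey — BCNF is violated.
A → D has non-prime {D} on the right and a non-superkey on the left, so 3NF fails.
Checking every proper subset of each key, none determines a non-prime attribute — 2NF is satisfied.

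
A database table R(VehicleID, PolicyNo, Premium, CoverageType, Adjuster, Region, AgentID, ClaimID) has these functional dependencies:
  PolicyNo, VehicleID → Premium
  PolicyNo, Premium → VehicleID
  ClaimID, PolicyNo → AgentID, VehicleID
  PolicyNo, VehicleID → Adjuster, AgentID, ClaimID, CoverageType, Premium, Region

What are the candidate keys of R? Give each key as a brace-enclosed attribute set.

Attributes never on any right-hand side: {PolicyNo} — every candidate key must contain it.
{ClaimID, PolicyNo}⁺ = {Adjuster, AgentID, ClaimID, CoverageType, PolicyNo, Premium, Region, VehicleID}, which is every attribute, so {ClaimID, PolicyNo} is a candidate key.
{PolicyNo, Premium}⁺ = {Adjuster, AgentID, ClaimID, CoverageType, PolicyNo, Premium, Region, VehicleID}, which is every attribute, so {PolicyNo, Premium} is a candidate key.
{PolicyNo, VehicleID}⁺ = {Adjuster, AgentID, ClaimID, CoverageType, PolicyNo, Premium, Region, VehicleID}, which is every attribute, so {PolicyNo, VehicleID} is a candidate key.
These are minimal and exhaustive — every other superkey contains one of them.

{ClaimID, PolicyNo}, {PolicyNo, Premium}, {PolicyNo, VehicleID}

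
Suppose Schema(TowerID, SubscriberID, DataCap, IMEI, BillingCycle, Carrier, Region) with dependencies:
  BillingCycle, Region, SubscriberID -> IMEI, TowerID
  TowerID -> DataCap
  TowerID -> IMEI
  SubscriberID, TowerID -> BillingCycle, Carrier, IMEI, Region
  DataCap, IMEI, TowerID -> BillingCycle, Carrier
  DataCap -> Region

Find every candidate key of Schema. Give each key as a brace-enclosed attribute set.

{BillingCycle, DataCap, SubscriberID}, {BillingCycle, Region, SubscriberID}, {SubscriberID, TowerID}

Attributes never on any right-hand side: {SubscriberID} — every candidate key must contain it.
{SubscriberID, TowerID}⁺ = {BillingCycle, Carrier, DataCap, IMEI, Region, SubscriberID, TowerID}, which is every attribute, so {SubscriberID, TowerID} is a candidate key.
{BillingCycle, DataCap, SubscriberID}⁺ = {BillingCycle, Carrier, DataCap, IMEI, Region, SubscriberID, TowerID}, which is every attribute, so {BillingCycle, DataCap, SubscriberID} is a candidate key.
{BillingCycle, Region, SubscriberID}⁺ = {BillingCycle, Carrier, DataCap, IMEI, Region, SubscriberID, TowerID}, which is every attribute, so {BillingCycle, Region, SubscriberID} is a candidate key.
No proper subset of any of these is a key, and no other minimal superkey exists.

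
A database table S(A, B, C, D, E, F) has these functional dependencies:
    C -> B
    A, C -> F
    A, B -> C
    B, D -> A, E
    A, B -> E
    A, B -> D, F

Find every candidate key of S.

{A, B}⁺ = {A, B, C, D, E, F} — all of the relation — so {A, B} is a candidate key.
{A, C}⁺ = {A, B, C, D, E, F} — all of the relation — so {A, C} is a candidate key.
{B, D}⁺ = {A, B, C, D, E, F} — all of the relation — so {B, D} is a candidate key.
{C, D}⁺ = {A, B, C, D, E, F} — all of the relation — so {C, D} is a candidate key.
Any other superkey properly contains one of these, so there are no further candidate keys.

{A, B}, {A, C}, {B, D}, {C, D}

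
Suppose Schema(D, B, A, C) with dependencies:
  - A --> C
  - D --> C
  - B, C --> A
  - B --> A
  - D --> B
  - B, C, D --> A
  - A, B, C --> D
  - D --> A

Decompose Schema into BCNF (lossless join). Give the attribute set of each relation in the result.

{A, B, D}; {A, C}

Candidate keys of the original relation: {B}, {D}.
{A, B, C, D}: {A} determines {A, C} here but is not a superkey — split on A --> C, giving {A, C} and {A, B, D}.
{A, C} has no BCNF violation.
{A, B, D} has no BCNF violation.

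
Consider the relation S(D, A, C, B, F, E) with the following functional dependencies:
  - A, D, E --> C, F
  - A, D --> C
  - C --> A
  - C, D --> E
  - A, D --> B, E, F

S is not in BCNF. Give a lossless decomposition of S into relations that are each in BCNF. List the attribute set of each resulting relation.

{A, C}; {B, C, D, E, F}

Candidate keys of the original relation: {A, D}, {C, D}.
{A, B, C, D, E, F}: {C} determines {A, C} here but is not a superkey — split on C --> A, giving {A, C} and {B, C, D, E, F}.
{A, C} is in BCNF.
{B, C, D, E, F} is in BCNF.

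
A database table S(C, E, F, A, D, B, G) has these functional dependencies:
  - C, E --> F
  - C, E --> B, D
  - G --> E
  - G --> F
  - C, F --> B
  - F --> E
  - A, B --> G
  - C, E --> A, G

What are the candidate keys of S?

{A, B, C}, {C, E}, {C, F}, {C, G}

Attributes never on any right-hand side: {C} — every candidate key must contain it.
{C, E} is a candidate key since {C, E}⁺ = {A, B, C, D, E, F, G} covers every attribute.
{C, F} is a candidate key since {C, F}⁺ = {A, B, C, D, E, F, G} covers every attribute.
{C, G} is a candidate key since {C, G}⁺ = {A, B, C, D, E, F, G} covers every attribute.
{A, B, C} is a candidate key since {A, B, C}⁺ = {A, B, C, D, E, F, G} covers every attribute.
These are minimal and exhaustive — every other superkey contains one of them.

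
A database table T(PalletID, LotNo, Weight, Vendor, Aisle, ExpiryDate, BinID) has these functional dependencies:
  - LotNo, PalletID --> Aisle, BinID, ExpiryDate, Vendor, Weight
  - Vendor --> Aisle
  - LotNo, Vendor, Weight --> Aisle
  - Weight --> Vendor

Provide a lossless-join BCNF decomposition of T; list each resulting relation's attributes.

{Aisle, Vendor}; {BinID, ExpiryDate, LotNo, PalletID, Weight}; {Vendor, Weight}

Candidate key of the original relation: {LotNo, PalletID}.
Within {Aisle, BinID, ExpiryDate, LotNo, PalletID, Vendor, Weight}: {Vendor}⁺ ∩ {Aisle, BinID, ExpiryDate, LotNo, PalletID, Vendor, Weight} = {Aisle, Vendor}, not the whole set, so Vendor --> Aisle violates BCNF; decompose into {Aisle, Vendor} and {BinID, ExpiryDate, LotNo, PalletID, Vendor, Weight}.
{Aisle, Vendor} has no BCNF violation.
Within {BinID, ExpiryDate, LotNo, PalletID, Vendor, Weight}: {Weight}⁺ ∩ {BinID, ExpiryDate, LotNo, PalletID, Vendor, Weight} = {Vendor, Weight}, not the whole set, so Weight --> Vendor violates BCNF; decompose into {Vendor, Weight} and {BinID, ExpiryDate, LotNo, PalletID, Weight}.
{Vendor, Weight} has no BCNF violation.
{BinID, ExpiryDate, LotNo, PalletID, Weight} has no BCNF violation.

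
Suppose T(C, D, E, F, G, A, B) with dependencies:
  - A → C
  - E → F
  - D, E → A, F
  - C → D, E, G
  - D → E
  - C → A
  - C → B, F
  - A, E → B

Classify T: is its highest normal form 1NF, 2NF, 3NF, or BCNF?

2NF

Candidate keys: {A}, {C}, {D}. Prime attributes: {A, C, D}.
For E → F we have {E}⁺ = {E, F}; {E} is not a superkey, so BCNF fails.
E → F determines the non-prime attribute {F} from a non-superkey — 3NF is violated.
All keys have size 1, which rules out partial dependencies — 2NF is satisfied.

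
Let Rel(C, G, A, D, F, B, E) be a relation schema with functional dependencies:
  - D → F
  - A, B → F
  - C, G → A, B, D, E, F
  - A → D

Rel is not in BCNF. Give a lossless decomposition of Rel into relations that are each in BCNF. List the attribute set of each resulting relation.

Candidate key of the original relation: {C, G}.
{A, B, C, D, E, F, G}: {D} determines {D, F} here but is not a superkey — split on D → F, giving {D, F} and {A, B, C, D, E, G}.
{D, F} has no BCNF violation.
{A, B, C, D, E, G}: {A, B} determines {A, B, D} here but is not a superkey — split on A, B → D, giving {A, B, D} and {A, B, C, E, G}.
{A, B, D}: {A} determines {A, D} here but is not a superkey — split on A → D, giving {A, D} and {A, B}.
{A, D} has no BCNF violation.
{A, B} has no BCNF violation.
{A, B, C, E, G} has no BCNF violation.

{A, B, C, E, G}; {A, D}; {D, F}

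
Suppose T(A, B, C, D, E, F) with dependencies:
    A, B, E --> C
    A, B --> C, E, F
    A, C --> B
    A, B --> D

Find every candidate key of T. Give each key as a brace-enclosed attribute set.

{A, B}, {A, C}

Attributes never on any right-hand side: {A} — every candidate key must contain it.
{A, B}⁺ = {A, B, C, D, E, F} — all of the relation — so {A, B} is a candidate key.
{A, C}⁺ = {A, B, C, D, E, F} — all of the relation — so {A, C} is a candidate key.
No proper subset of any of these is a key, and no other minimal superkey exists.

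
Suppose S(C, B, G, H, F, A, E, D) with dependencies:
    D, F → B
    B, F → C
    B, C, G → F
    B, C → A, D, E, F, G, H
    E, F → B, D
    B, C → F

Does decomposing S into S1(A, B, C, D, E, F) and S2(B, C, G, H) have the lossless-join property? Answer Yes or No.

The shared attributes are {B, C} and {B, C}⁺ = {A, B, C, D, E, F, G, H}.
Since S1 ⊆ {A, B, C, D, E, F, G, H}, the intersection is a superkey of S1; the decomposition is lossless.

Yes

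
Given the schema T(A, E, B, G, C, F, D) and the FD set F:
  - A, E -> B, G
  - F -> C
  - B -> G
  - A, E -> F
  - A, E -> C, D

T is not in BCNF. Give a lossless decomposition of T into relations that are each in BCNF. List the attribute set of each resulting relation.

Candidate key of the original relation: {A, E}.
Within {A, B, C, D, E, F, G}: {F}⁺ ∩ {A, B, C, D, E, F, G} = {C, F}, not the whole set, so F -> C violates BCNF; decompose into {C, F} and {A, B, D, E, F, G}.
{C, F} has no BCNF violation.
Within {A, B, D, E, F, G}: {B}⁺ ∩ {A, B, D, E, F, G} = {B, G}, not the whole set, so B -> G violates BCNF; decompose into {B, G} and {A, B, D, E, F}.
{B, G} has no BCNF violation.
{A, B, D, E, F} has no BCNF violation.

{A, B, D, E, F}; {B, G}; {C, F}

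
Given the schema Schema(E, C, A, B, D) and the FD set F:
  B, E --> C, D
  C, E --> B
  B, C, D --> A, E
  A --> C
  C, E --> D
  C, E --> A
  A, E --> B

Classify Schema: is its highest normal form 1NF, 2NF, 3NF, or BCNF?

Candidate keys: {A, B, D}, {A, E}, {B, C, D}, {B, E}, {C, E}. Prime attributes: {A, B, C, D, E}.
For A --> C we have {A}⁺ = {A, C}; {A} is not a superkey, so BCNF fails.
But every attribute on its right side ({C}) is prime, and the same holds for every other non-superkey FD, so 3NF still holds.

3NF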